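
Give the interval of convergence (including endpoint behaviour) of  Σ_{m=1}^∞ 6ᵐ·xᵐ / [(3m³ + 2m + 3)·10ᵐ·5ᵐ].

[-25/3, 25/3]

Apply the ratio test: |a_{m+1}| / |a_m| = [(3m³ + 2m + 3)/(3(m+1)³ + 2(m+1) + 3)] · 6/(10·5), which tends to 3/25 as m → ∞.
The series converges when 3/25 · |x| < 1, giving R = 25/3.
When x = 25/3, the terms are on the order of 1/m³, so the series converges absolutely by comparison with the p-series (p = 3 > 1).
Check x = -25/3: the series is dominated by a constant times Σ 1/m³, which converges (p = 3 > 1).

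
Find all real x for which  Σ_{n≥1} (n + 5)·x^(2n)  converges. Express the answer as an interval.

Ratio test: |a_{n+1}/a_n| = ((n+1) + 5)/(n + 5) → 1 as n → ∞.
Writing y = x², the series in y has radius 1, so |x| < √(1) = 1 and R = 1.
At x = 1: the n-th term does not approach 0; divergence by the term test.
Check x = -1: the terms have absolute value of order n, which does not tend to 0, so the series diverges by the divergence test.

(-1, 1)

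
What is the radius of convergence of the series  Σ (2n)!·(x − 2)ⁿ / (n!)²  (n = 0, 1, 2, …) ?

Apply the ratio test: |a_{n+1}| / |a_n| = (2n+1)·(2n+2)/(n+1)², which tends to 4 as n → ∞.
The series converges when 4 · |x − 2| < 1, giving R = 1/4.

R = 1/4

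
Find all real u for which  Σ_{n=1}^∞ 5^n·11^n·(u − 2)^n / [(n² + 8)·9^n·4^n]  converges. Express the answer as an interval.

[74/55, 146/55]

Apply the ratio test: |a_{n+1}| / |a_n| = [(n² + 8)/((n+1)² + 8)] · 5·11/(9·4), which tends to 55/36 as n → ∞.
Hence the series converges for |u − 2| < 1/(55/36) = 36/55, so the radius of convergence is 36/55.
When u = 146/55, absolute convergence follows by limit comparison with Σ 1/n².
Endpoint u = 74/55: the terms are on the order of 1/n², so the series converges absolutely by comparison with the p-series (p = 2 > 1).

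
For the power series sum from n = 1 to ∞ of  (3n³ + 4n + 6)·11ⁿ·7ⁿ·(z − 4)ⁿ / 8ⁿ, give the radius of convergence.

R = 8/77

Ratio test: |a_{n+1}/a_n| = [(3(n+1)³ + 4(n+1) + 6)/(3n³ + 4n + 6)] · 11·7/8 → 77/8 as n → ∞.
The series converges when 77/8 · |z − 4| < 1, giving R = 8/77.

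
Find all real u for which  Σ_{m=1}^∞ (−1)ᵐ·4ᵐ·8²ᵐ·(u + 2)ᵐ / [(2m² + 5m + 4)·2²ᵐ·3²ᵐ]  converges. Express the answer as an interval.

The ratio of consecutive coefficients is [(2m² + 5m + 4)/(2(m+1)² + 5(m+1) + 4)] · 4·64/(4·9) → 64/9.
The series converges when 64/9 · |u + 2| < 1, giving R = 9/64.
Check u = -119/64: the terms are on the order of 1/m², so the series converges absolutely by comparison with the p-series (p = 2 > 1).
When u = -137/64, absolute convergence follows by limit comparison with Σ 1/m².

[-137/64, -119/64]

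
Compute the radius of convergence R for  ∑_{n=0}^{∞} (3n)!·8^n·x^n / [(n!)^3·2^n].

Apply the ratio test: |a_{n+1}| / |a_n| = (3n+1)·(3n+2)·(3n+3)/(n+1)³ · 8/2, which tends to 108 as n → ∞.
Thus R = 1/(108) = 1/108.

R = 1/108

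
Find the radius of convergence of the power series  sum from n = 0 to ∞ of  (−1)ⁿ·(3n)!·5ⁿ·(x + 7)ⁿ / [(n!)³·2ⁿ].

Ratio test: |a_{n+1}/a_n| = (3n+1)·(3n+2)·(3n+3)/(n+1)³ · 5/2 → 135/2 as n → ∞.
Hence the series converges for |x + 7| < 1/(135/2) = 2/135, so the radius of convergence is 2/135.

R = 2/135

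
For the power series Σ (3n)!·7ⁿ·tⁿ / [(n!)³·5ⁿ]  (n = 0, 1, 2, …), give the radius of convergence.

Ratio test: |a_{n+1}/a_n| = (3n+1)·(3n+2)·(3n+3)/(n+1)³ · 7/5 → 189/5 as n → ∞.
Hence the series converges for |t| < 1/(189/5) = 5/189, so the radius of convergence is 5/189.

R = 5/189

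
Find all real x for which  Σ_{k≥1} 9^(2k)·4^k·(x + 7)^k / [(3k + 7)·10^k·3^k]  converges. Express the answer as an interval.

[-383/54, -373/54)

Apply the ratio test: |a_{k+1}| / |a_k| = [(3k + 7)/(3(k+1) + 7)] · 81·4/(10·3), which tends to 54/5 as k → ∞.
Thus R = 1/(54/5) = 5/54.
At x = -373/54: comparison with the harmonic series Σ 1/k shows the series diverges.
Endpoint x = -383/54: convergence follows from the alternating series test (terms decrease monotonically to 0).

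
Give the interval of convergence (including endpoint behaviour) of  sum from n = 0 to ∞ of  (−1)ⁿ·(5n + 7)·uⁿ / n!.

The ratio of consecutive coefficients is (5(n+1) + 7)/(5n + 7) · 1/(n+1) → 0.
The ratio tends to 0 regardless of u, hence R = ∞.

(−∞, ∞)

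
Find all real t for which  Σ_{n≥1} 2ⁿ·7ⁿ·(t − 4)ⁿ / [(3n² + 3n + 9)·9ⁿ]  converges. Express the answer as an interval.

By the ratio test, |a_{n+1}/a_n| = [(3n² + 3n + 9)/(3(n+1)² + 3(n+1) + 9)] · 2·7/9 → 14/9.
Hence the series converges for |t − 4| < 1/(14/9) = 9/14, so the radius of convergence is 9/14.
When t = 65/14, absolute convergence follows by limit comparison with Σ 1/n².
When t = 47/14, absolute convergence follows by limit comparison with Σ 1/n².

[47/14, 65/14]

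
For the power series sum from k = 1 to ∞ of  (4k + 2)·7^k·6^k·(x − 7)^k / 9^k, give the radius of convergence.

R = 3/14

Ratio test: |a_{k+1}/a_k| = [(4(k+1) + 2)/(4k + 2)] · 7·6/9 → 14/3 as k → ∞.
Convergence for |x − 7| · 14/3 < 1, i.e. |x − 7| < 3/14. So R = 3/14.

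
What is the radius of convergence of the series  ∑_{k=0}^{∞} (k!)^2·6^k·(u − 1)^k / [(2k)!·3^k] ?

By the ratio test, |a_{k+1}/a_k| = (k+1)²/[(2k+1)·(2k+2)] · 6/3 → 1/2.
Convergence for |u − 1| · 1/2 < 1, i.e. |u − 1| < 2. So R = 2.

R = 2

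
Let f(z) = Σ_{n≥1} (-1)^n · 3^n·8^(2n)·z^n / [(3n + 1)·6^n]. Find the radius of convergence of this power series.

R = 1/32

Apply the ratio test: |a_{n+1}| / |a_n| = [(3n + 1)/(3(n+1) + 1)] · 3·64/6, which tends to 32 as n → ∞.
Convergence for |z| · 32 < 1, i.e. |z| < 1/32. So R = 1/32.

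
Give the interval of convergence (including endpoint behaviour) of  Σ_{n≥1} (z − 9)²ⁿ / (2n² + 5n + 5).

[8, 10]

Apply the ratio test: |a_{n+1}| / |a_n| = (2n² + 5n + 5)/(2(n+1)² + 5(n+1) + 5), which tends to 1 as n → ∞.
Writing y = (z − 9)², the series in y has radius 1, so |z − 9| < √(1) = 1 and R = 1.
At z = 10: the series is dominated by a constant times Σ 1/n², which converges (p = 2 > 1).
When z = 8, the series is dominated by a constant times Σ 1/n², which converges (p = 2 > 1).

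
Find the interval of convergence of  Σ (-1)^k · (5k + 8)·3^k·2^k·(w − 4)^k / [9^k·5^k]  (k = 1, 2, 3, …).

The ratio of consecutive coefficients is [(5(k+1) + 8)/(5k + 8)] · 3·2/(9·5) → 2/15.
Hence the series converges for |w − 4| < 1/(2/15) = 15/2, so the radius of convergence is 15/2.
When w = 23/2, the k-th term does not approach 0; divergence by the term test.
Endpoint w = -7/2: the terms do not tend to 0, so the series diverges.

(-7/2, 23/2)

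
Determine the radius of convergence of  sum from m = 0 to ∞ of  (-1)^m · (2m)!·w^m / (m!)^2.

Ratio test: |a_{m+1}/a_m| = (2m+1)·(2m+2)/(m+1)² → 4 as m → ∞.
The series converges when 4 · |w| < 1, giving R = 1/4.

R = 1/4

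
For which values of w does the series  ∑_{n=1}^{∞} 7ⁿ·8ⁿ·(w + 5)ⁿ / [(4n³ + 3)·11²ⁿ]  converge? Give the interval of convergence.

[-401/56, -159/56]

Apply the ratio test: |a_{n+1}| / |a_n| = [(4n³ + 3)/(4(n+1)³ + 3)] · 7·8/121, which tends to 56/121 as n → ∞.
Convergence for |w + 5| · 56/121 < 1, i.e. |w + 5| < 121/56. So R = 121/56.
When w = -159/56, absolute convergence follows by limit comparison with Σ 1/n³.
When w = -401/56, absolute convergence follows by limit comparison with Σ 1/n³.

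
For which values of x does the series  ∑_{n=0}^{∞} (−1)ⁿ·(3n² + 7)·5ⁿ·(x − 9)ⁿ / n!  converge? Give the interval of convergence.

Apply the ratio test: |a_{n+1}| / |a_n| = (3(n+1)² + 7)/(3n² + 7) · 5 · 1/(n+1), which tends to 0 as n → ∞.
The limit is 0, so the series converges for all x; R = ∞.

(−∞, ∞)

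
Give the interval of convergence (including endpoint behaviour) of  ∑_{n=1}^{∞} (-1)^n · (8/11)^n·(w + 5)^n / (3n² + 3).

By the ratio test, |a_{n+1}/a_n| = [(3n² + 3)/(3(n+1)² + 3)] · 8/11 → 8/11.
Thus R = 1/(8/11) = 11/8.
At w = -29/8: the series is dominated by a constant times Σ 1/n², which converges (p = 2 > 1).
At w = -51/8: the terms are on the order of 1/n², so the series converges absolutely by comparison with the p-series (p = 2 > 1).

[-51/8, -29/8]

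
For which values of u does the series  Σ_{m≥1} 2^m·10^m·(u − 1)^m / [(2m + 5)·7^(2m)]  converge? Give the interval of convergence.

Apply the ratio test: |a_{m+1}| / |a_m| = [(2m + 5)/(2(m+1) + 5)] · 2·10/49, which tends to 20/49 as m → ∞.
Hence the series converges for |u − 1| < 1/(20/49) = 49/20, so the radius of convergence is 49/20.
Check u = 69/20: comparison with the harmonic series Σ 1/m shows the series diverges.
At u = -29/20: the terms alternate in sign and decrease monotonically to 0 in absolute value (size ~ c/m), so the alternating series test gives convergence.

[-29/20, 69/20)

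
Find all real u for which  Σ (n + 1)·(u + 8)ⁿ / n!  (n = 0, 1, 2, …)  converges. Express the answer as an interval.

(−∞, ∞)

Ratio test: |a_{n+1}/a_n| = ((n+1) + 1)/(n + 1) · 1/(n+1) → 0 as n → ∞.
The ratio tends to 0 regardless of u, hence R = ∞.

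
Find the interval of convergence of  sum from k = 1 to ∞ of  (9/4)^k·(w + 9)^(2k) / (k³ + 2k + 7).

Apply the ratio test: |a_{k+1}| / |a_k| = [(k³ + 2k + 7)/((k+1)³ + 2(k+1) + 7)] · 9/4, which tends to 9/4 as k → ∞.
Successive powers of (w + 9) differ by 2, so the series converges when |w + 9|² · 9/4 < 1, i.e. |w + 9| < √(4/9) = 2/3. So R = 2/3.
When w = -25/3, absolute convergence follows by limit comparison with Σ 1/k³.
Check w = -29/3: the series is dominated by a constant times Σ 1/k³, which converges (p = 3 > 1).

[-29/3, -25/3]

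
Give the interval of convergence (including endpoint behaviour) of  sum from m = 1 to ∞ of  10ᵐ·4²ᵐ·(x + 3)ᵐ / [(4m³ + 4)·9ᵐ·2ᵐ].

[-249/80, -231/80]

Apply the ratio test: |a_{m+1}| / |a_m| = [(4m³ + 4)/(4(m+1)³ + 4)] · 10·16/(9·2), which tends to 80/9 as m → ∞.
Hence the series converges for |x + 3| < 1/(80/9) = 9/80, so the radius of convergence is 9/80.
When x = -231/80, absolute convergence follows by limit comparison with Σ 1/m³.
Endpoint x = -249/80: the series is dominated by a constant times Σ 1/m³, which converges (p = 3 > 1).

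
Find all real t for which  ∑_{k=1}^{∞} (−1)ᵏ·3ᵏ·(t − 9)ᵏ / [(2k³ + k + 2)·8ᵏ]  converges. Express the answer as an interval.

[19/3, 35/3]

The ratio of consecutive coefficients is [(2k³ + k + 2)/(2(k+1)³ + (k+1) + 2)] · 3/8 → 3/8.
Thus R = 1/(3/8) = 8/3.
Endpoint t = 35/3: the series is dominated by a constant times Σ 1/k³, which converges (p = 3 > 1).
At t = 19/3: the terms are on the order of 1/k³, so the series converges absolutely by comparison with the p-series (p = 3 > 1).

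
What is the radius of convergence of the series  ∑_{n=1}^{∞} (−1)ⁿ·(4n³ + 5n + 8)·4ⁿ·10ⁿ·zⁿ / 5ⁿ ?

Ratio test: |a_{n+1}/a_n| = [(4(n+1)³ + 5(n+1) + 8)/(4n³ + 5n + 8)] · 4·10/5 → 8 as n → ∞.
The series converges when 8 · |z| < 1, giving R = 1/8.

R = 1/8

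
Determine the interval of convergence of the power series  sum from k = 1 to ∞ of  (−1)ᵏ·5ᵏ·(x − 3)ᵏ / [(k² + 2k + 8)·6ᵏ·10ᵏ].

Ratio test: |a_{k+1}/a_k| = [(k² + 2k + 8)/((k+1)² + 2(k+1) + 8)] · 5/(6·10) → 1/12 as k → ∞.
The series converges when 1/12 · |x − 3| < 1, giving R = 12.
Endpoint x = 15: the terms are on the order of 1/k², so the series converges absolutely by comparison with the p-series (p = 2 > 1).
Check x = -9: absolute convergence follows by limit comparison with Σ 1/k².

[-9, 15]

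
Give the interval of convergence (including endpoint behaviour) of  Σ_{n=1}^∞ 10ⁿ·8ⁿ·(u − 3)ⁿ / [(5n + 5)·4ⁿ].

[59/20, 61/20)

Ratio test: |a_{n+1}/a_n| = [(5n + 5)/(5(n+1) + 5)] · 10·8/4 → 20 as n → ∞.
Convergence for |u − 3| · 20 < 1, i.e. |u − 3| < 1/20. So R = 1/20.
Endpoint u = 61/20: the terms behave like c/n; limit comparison with the harmonic series gives divergence.
Endpoint u = 59/20: convergence follows from the alternating series test (terms decrease monotonically to 0).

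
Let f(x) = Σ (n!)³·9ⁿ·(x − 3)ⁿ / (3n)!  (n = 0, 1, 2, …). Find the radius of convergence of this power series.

The ratio of consecutive coefficients is (n+1)³/[(3n+1)·(3n+2)·(3n+3)] · 9 → 1/3.
Convergence for |x − 3| · 1/3 < 1, i.e. |x − 3| < 3. So R = 3.

R = 3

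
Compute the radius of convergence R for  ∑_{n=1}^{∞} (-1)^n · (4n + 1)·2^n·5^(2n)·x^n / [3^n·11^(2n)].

R = 363/50

By the ratio test, |a_{n+1}/a_n| = [(4(n+1) + 1)/(4n + 1)] · 2·25/(3·121) → 50/363.
Thus R = 1/(50/363) = 363/50.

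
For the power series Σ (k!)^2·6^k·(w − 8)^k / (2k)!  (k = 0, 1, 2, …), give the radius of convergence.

R = 2/3

The ratio of consecutive coefficients is (k+1)²/[(2k+1)·(2k+2)] · 6 → 3/2.
Convergence for |w − 8| · 3/2 < 1, i.e. |w − 8| < 2/3. So R = 2/3.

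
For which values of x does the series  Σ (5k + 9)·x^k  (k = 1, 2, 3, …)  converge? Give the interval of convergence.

By the ratio test, |a_{k+1}/a_k| = (5(k+1) + 9)/(5k + 9) → 1.
So the series converges when |x| < 1 and diverges when |x| > 1; R = 1.
Check x = 1: the terms do not tend to 0, so the series diverges.
Check x = -1: the k-th term does not approach 0; divergence by the term test.

(-1, 1)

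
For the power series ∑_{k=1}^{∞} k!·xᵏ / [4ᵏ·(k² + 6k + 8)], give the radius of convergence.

R = 0

By the ratio test, |a_{k+1}/a_k| = (k+1) · 1/4 · (k² + 6k + 8)/((k+1)² + 6(k+1) + 8) → ∞.
Since the ratio → ∞, the series diverges for every x ≠ 0, and R = 0.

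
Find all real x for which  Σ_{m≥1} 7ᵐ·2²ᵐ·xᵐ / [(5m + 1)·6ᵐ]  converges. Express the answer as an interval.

[-3/14, 3/14)

Apply the ratio test: |a_{m+1}| / |a_m| = [(5m + 1)/(5(m+1) + 1)] · 7·4/6, which tends to 14/3 as m → ∞.
Thus R = 1/(14/3) = 3/14.
Check x = 3/14: comparison with the harmonic series Σ 1/m shows the series diverges.
At x = -3/14: convergence follows from the alternating series test (terms decrease monotonically to 0).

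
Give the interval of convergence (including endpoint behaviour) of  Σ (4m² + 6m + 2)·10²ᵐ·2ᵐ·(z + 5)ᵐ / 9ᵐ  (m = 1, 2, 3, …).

Apply the ratio test: |a_{m+1}| / |a_m| = [(4(m+1)² + 6(m+1) + 2)/(4m² + 6m + 2)] · 100·2/9, which tends to 200/9 as m → ∞.
Convergence for |z + 5| · 200/9 < 1, i.e. |z + 5| < 9/200. So R = 9/200.
At z = -991/200: the m-th term does not approach 0; divergence by the term test.
Check z = -1009/200: the terms have absolute value of order m², which does not tend to 0, so the series diverges by the divergence test.

(-1009/200, -991/200)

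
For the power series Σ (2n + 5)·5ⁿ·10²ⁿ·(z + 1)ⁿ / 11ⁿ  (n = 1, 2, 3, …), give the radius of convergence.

Ratio test: |a_{n+1}/a_n| = [(2(n+1) + 5)/(2n + 5)] · 5·100/11 → 500/11 as n → ∞.
Convergence for |z + 1| · 500/11 < 1, i.e. |z + 1| < 11/500. So R = 11/500.

R = 11/500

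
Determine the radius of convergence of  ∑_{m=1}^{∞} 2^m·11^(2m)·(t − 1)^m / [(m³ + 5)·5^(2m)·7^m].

Ratio test: |a_{m+1}/a_m| = [(m³ + 5)/((m+1)³ + 5)] · 2·121/(25·7) → 242/175 as m → ∞.
Convergence for |t − 1| · 242/175 < 1, i.e. |t − 1| < 175/242. So R = 175/242.

R = 175/242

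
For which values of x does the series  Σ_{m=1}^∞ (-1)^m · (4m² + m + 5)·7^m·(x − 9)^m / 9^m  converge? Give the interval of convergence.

The ratio of consecutive coefficients is [(4(m+1)² + (m+1) + 5)/(4m² + m + 5)] · 7/9 → 7/9.
Hence the series converges for |x − 9| < 1/(7/9) = 9/7, so the radius of convergence is 9/7.
Check x = 72/7: the terms have absolute value of order m², which does not tend to 0, so the series diverges by the divergence test.
At x = 54/7: the terms have absolute value of order m², which does not tend to 0, so the series diverges by the divergence test.

(54/7, 72/7)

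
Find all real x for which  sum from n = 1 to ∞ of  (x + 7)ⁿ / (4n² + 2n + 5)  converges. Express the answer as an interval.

[-8, -6]

The ratio of consecutive coefficients is (4n² + 2n + 5)/(4(n+1)² + 2(n+1) + 5) → 1.
So the series converges when |x + 7| < 1 and diverges when |x + 7| > 1; R = 1.
At x = -6: the series is dominated by a constant times Σ 1/n², which converges (p = 2 > 1).
Check x = -8: absolute convergence follows by limit comparison with Σ 1/n².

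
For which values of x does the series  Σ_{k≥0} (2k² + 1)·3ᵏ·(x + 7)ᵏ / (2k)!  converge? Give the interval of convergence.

(−∞, ∞)

Ratio test: |a_{k+1}/a_k| = (2(k+1)² + 1)/(2k² + 1) · 3 · 1/[(2k+1)·(2k+2)] → 0 as k → ∞.
Since the limit is 0 < 1 for every x, the series converges on all of ℝ and R = ∞.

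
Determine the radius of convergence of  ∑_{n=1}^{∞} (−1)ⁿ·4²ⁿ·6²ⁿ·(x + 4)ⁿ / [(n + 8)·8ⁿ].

R = 1/72

By the ratio test, |a_{n+1}/a_n| = [(n + 8)/((n+1) + 8)] · 16·36/8 → 72.
Convergence for |x + 4| · 72 < 1, i.e. |x + 4| < 1/72. So R = 1/72.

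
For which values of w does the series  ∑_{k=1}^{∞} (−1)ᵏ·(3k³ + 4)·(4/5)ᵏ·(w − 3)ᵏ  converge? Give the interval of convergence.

(7/4, 17/4)

Apply the ratio test: |a_{k+1}| / |a_k| = [(3(k+1)³ + 4)/(3k³ + 4)] · 4/5, which tends to 4/5 as k → ∞.
The series converges when 4/5 · |w − 3| < 1, giving R = 5/4.
When w = 17/4, the k-th term does not approach 0; divergence by the term test.
At w = 7/4: the k-th term does not approach 0; divergence by the term test.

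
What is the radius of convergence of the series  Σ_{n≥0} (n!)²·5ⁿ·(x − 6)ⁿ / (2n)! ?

R = 4/5

Ratio test: |a_{n+1}/a_n| = (n+1)²/[(2n+1)·(2n+2)] · 5 → 5/4 as n → ∞.
Hence the series converges for |x − 6| < 1/(5/4) = 4/5, so the radius of convergence is 4/5.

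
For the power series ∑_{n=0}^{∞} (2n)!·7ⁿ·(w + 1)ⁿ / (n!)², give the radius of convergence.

R = 1/28

Apply the ratio test: |a_{n+1}| / |a_n| = (2n+1)·(2n+2)/(n+1)² · 7, which tends to 28 as n → ∞.
The series converges when 28 · |w + 1| < 1, giving R = 1/28.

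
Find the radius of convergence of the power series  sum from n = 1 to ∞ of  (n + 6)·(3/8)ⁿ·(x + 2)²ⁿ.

R = 2√6/3

Apply the ratio test: |a_{n+1}| / |a_n| = [((n+1) + 6)/(n + 6)] · 3/8, which tends to 3/8 as n → ∞.
Writing y = (x + 2)², the series in y has radius 8/3, so |x + 2| < √(8/3) and R = 2√6/3.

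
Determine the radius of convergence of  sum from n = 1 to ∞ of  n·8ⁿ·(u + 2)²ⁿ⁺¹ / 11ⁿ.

R = √22/4

The ratio of consecutive coefficients is [(n+1)/n] · 8/11 → 8/11.
Since the exponent of (u + 2) increases by 2 each term, convergence requires |u + 2|² < 11/8, hence R = √22/4.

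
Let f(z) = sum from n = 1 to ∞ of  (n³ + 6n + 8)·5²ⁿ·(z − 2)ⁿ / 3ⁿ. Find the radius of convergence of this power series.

R = 3/25

By the ratio test, |a_{n+1}/a_n| = [((n+1)³ + 6(n+1) + 8)/(n³ + 6n + 8)] · 25/3 → 25/3.
Thus R = 1/(25/3) = 3/25.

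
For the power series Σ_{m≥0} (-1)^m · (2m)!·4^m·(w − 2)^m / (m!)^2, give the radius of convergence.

R = 1/16

The ratio of consecutive coefficients is (2m+1)·(2m+2)/(m+1)² · 4 → 16.
Convergence for |w − 2| · 16 < 1, i.e. |w − 2| < 1/16. So R = 1/16.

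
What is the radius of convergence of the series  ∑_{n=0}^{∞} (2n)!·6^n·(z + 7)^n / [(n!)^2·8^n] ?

Ratio test: |a_{n+1}/a_n| = (2n+1)·(2n+2)/(n+1)² · 6/8 → 3 as n → ∞.
Convergence for |z + 7| · 3 < 1, i.e. |z + 7| < 1/3. So R = 1/3.

R = 1/3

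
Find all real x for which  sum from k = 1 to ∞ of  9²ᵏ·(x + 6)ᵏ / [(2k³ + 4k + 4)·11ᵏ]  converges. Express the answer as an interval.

By the ratio test, |a_{k+1}/a_k| = [(2k³ + 4k + 4)/(2(k+1)³ + 4(k+1) + 4)] · 81/11 → 81/11.
Convergence for |x + 6| · 81/11 < 1, i.e. |x + 6| < 11/81. So R = 11/81.
When x = -475/81, absolute convergence follows by limit comparison with Σ 1/k³.
When x = -497/81, the terms are on the order of 1/k³, so the series converges absolutely by comparison with the p-series (p = 3 > 1).

[-497/81, -475/81]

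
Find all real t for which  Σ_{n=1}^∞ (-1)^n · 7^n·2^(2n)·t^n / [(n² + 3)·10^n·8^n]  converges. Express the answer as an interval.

By the ratio test, |a_{n+1}/a_n| = [(n² + 3)/((n+1)² + 3)] · 7·4/(10·8) → 7/20.
Thus R = 1/(7/20) = 20/7.
Check t = 20/7: the series is dominated by a constant times Σ 1/n², which converges (p = 2 > 1).
Check t = -20/7: the series is dominated by a constant times Σ 1/n², which converges (p = 2 > 1).

[-20/7, 20/7]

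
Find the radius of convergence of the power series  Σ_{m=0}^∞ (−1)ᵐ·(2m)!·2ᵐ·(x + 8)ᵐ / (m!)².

R = 1/8

By the ratio test, |a_{m+1}/a_m| = (2m+1)·(2m+2)/(m+1)² · 2 → 8.
Thus R = 1/(8) = 1/8.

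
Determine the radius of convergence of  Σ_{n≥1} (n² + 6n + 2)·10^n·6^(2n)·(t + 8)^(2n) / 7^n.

R = √70/60

By the ratio test, |a_{n+1}/a_n| = [((n+1)² + 6(n+1) + 2)/(n² + 6n + 2)] · 10·36/7 → 360/7.
Successive powers of (t + 8) differ by 2, so the series converges when |t + 8|² · 360/7 < 1, i.e. |t + 8| < √(7/360). So R = √70/60.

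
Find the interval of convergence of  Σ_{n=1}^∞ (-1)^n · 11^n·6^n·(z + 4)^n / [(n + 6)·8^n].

Ratio test: |a_{n+1}/a_n| = [(n + 6)/((n+1) + 6)] · 11·6/8 → 33/4 as n → ∞.
Hence the series converges for |z + 4| < 1/(33/4) = 4/33, so the radius of convergence is 4/33.
When z = -128/33, convergence follows from the alternating series test (terms decrease monotonically to 0).
When z = -136/33, the terms behave like c/n; limit comparison with the harmonic series gives divergence.

(-136/33, -128/33]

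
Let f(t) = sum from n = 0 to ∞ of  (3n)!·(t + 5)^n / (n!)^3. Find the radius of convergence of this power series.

The ratio of consecutive coefficients is (3n+1)·(3n+2)·(3n+3)/(n+1)³ → 27.
The series converges when 27 · |t + 5| < 1, giving R = 1/27.

R = 1/27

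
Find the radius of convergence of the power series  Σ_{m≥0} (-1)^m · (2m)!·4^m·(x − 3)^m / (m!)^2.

Ratio test: |a_{m+1}/a_m| = (2m+1)·(2m+2)/(m+1)² · 4 → 16 as m → ∞.
Hence the series converges for |x − 3| < 1/(16) = 1/16, so the radius of convergence is 1/16.

R = 1/16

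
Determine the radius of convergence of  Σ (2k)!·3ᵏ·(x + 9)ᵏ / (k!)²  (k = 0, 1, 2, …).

Apply the ratio test: |a_{k+1}| / |a_k| = (2k+1)·(2k+2)/(k+1)² · 3, which tends to 12 as k → ∞.
Thus R = 1/(12) = 1/12.

R = 1/12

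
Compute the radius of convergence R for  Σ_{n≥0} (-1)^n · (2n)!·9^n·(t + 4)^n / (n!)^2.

By the ratio test, |a_{n+1}/a_n| = (2n+1)·(2n+2)/(n+1)² · 9 → 36.
Thus R = 1/(36) = 1/36.

R = 1/36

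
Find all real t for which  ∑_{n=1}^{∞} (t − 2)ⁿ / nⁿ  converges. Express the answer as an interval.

By the Cauchy root test, |a_n|^(1/n) = 1/n → 0.
The limit is 0 for every t, so R = ∞.

(−∞, ∞)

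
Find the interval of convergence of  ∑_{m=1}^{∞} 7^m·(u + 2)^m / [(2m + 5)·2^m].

By the ratio test, |a_{m+1}/a_m| = [(2m + 5)/(2(m+1) + 5)] · 7/2 → 7/2.
Hence the series converges for |u + 2| < 1/(7/2) = 2/7, so the radius of convergence is 2/7.
At u = -12/7: comparison with the harmonic series Σ 1/m shows the series diverges.
Endpoint u = -16/7: the terms alternate in sign and decrease monotonically to 0 in absolute value (size ~ c/m), so the alternating series test gives convergence.

[-16/7, -12/7)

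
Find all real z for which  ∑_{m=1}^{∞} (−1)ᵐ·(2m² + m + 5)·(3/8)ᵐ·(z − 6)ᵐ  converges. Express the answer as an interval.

The ratio of consecutive coefficients is [(2(m+1)² + (m+1) + 5)/(2m² + m + 5)] · 3/8 → 3/8.
Hence the series converges for |z − 6| < 1/(3/8) = 8/3, so the radius of convergence is 8/3.
When z = 26/3, the terms do not tend to 0, so the series diverges.
When z = 10/3, the terms have absolute value of order m², which does not tend to 0, so the series diverges by the divergence test.

(10/3, 26/3)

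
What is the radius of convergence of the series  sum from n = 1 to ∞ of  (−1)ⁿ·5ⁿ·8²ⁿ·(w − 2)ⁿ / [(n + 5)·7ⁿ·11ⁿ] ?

Apply the ratio test: |a_{n+1}| / |a_n| = [(n + 5)/((n+1) + 5)] · 5·64/(7·11), which tends to 320/77 as n → ∞.
Thus R = 1/(320/77) = 77/320.

R = 77/320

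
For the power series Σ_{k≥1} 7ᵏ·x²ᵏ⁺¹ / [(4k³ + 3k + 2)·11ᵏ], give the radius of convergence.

R = √77/7

Ratio test: |a_{k+1}/a_k| = [(4k³ + 3k + 2)/(4(k+1)³ + 3(k+1) + 2)] · 7/11 → 7/11 as k → ∞.
Since the exponent of x increases by 2 each term, convergence requires |x|² < 11/7, hence R = √77/7.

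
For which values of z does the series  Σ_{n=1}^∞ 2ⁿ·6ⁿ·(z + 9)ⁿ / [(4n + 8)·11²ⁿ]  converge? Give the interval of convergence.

The ratio of consecutive coefficients is [(4n + 8)/(4(n+1) + 8)] · 2·6/121 → 12/121.
The series converges when 12/121 · |z + 9| < 1, giving R = 121/12.
Endpoint z = 13/12: the terms are asymptotic to a nonzero constant times 1/n, so the series diverges by limit comparison with Σ 1/n.
When z = -229/12, the terms alternate in sign and decrease monotonically to 0 in absolute value (size ~ c/n), so the alternating series test gives convergence.

[-229/12, 13/12)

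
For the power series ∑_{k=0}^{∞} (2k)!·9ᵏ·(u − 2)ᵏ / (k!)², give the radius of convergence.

R = 1/36

Apply the ratio test: |a_{k+1}| / |a_k| = (2k+1)·(2k+2)/(k+1)² · 9, which tends to 36 as k → ∞.
Thus R = 1/(36) = 1/36.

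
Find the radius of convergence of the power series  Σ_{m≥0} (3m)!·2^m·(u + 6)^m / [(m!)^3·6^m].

R = 1/9

Apply the ratio test: |a_{m+1}| / |a_m| = (3m+1)·(3m+2)·(3m+3)/(m+1)³ · 2/6, which tends to 9 as m → ∞.
The series converges when 9 · |u + 6| < 1, giving R = 1/9.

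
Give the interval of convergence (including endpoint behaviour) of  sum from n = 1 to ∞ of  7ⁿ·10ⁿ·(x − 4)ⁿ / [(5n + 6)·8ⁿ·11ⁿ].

Ratio test: |a_{n+1}/a_n| = [(5n + 6)/(5(n+1) + 6)] · 7·10/(8·11) → 35/44 as n → ∞.
The series converges when 35/44 · |x − 4| < 1, giving R = 44/35.
When x = 184/35, the terms are asymptotic to a nonzero constant times 1/n, so the series diverges by limit comparison with Σ 1/n.
Check x = 96/35: the terms alternate in sign and decrease monotonically to 0 in absolute value (size ~ c/n), so the alternating series test gives convergence.

[96/35, 184/35)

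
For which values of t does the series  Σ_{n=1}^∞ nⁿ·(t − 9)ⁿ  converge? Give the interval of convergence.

{9}

By the Cauchy root test, |a_n|^(1/n) = n → ∞.
The root grows without bound, so R = 0 (convergence only at t = 9).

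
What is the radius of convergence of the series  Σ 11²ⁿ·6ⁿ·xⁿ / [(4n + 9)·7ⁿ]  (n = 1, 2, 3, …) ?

The ratio of consecutive coefficients is [(4n + 9)/(4(n+1) + 9)] · 121·6/7 → 726/7.
Convergence for |x| · 726/7 < 1, i.e. |x| < 7/726. So R = 7/726.

R = 7/726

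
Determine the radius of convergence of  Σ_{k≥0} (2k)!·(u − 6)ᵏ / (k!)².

R = 1/4

By the ratio test, |a_{k+1}/a_k| = (2k+1)·(2k+2)/(k+1)² → 4.
The series converges when 4 · |u − 6| < 1, giving R = 1/4.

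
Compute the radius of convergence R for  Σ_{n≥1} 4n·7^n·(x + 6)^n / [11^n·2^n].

Apply the ratio test: |a_{n+1}| / |a_n| = [4(n+1)/4n] · 7/(11·2), which tends to 7/22 as n → ∞.
Convergence for |x + 6| · 7/22 < 1, i.e. |x + 6| < 22/7. So R = 22/7.

R = 22/7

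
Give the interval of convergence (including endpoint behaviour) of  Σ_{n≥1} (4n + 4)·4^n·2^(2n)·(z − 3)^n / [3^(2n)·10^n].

Apply the ratio test: |a_{n+1}| / |a_n| = [(4(n+1) + 4)/(4n + 4)] · 4·4/(9·10), which tends to 8/45 as n → ∞.
Convergence for |z − 3| · 8/45 < 1, i.e. |z − 3| < 45/8. So R = 45/8.
At z = 69/8: the n-th term does not approach 0; divergence by the term test.
Check z = -21/8: the n-th term does not approach 0; divergence by the term test.

(-21/8, 69/8)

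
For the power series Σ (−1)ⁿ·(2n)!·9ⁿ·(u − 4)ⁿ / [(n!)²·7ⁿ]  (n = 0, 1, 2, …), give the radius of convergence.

Apply the ratio test: |a_{n+1}| / |a_n| = (2n+1)·(2n+2)/(n+1)² · 9/7, which tends to 36/7 as n → ∞.
Convergence for |u − 4| · 36/7 < 1, i.e. |u − 4| < 7/36. So R = 7/36.

R = 7/36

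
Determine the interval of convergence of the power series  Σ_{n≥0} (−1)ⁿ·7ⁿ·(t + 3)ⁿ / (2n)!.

By the ratio test, |a_{n+1}/a_n| = 7 · 1/[(2n+1)·(2n+2)] → 0.
The ratio tends to 0 regardless of t, hence R = ∞.

(−∞, ∞)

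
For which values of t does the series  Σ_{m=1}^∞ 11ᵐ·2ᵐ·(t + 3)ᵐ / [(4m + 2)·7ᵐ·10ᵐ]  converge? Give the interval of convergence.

[-68/11, 2/11)

By the ratio test, |a_{m+1}/a_m| = [(4m + 2)/(4(m+1) + 2)] · 11·2/(7·10) → 11/35.
Hence the series converges for |t + 3| < 1/(11/35) = 35/11, so the radius of convergence is 35/11.
Check t = 2/11: the terms behave like c/m; limit comparison with the harmonic series gives divergence.
Endpoint t = -68/11: the terms alternate in sign and decrease monotonically to 0 in absolute value (size ~ c/m), so the alternating series test gives convergence.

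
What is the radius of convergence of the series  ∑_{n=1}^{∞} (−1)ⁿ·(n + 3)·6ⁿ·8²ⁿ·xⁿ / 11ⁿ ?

The ratio of consecutive coefficients is [((n+1) + 3)/(n + 3)] · 6·64/11 → 384/11.
Hence the series converges for |x| < 1/(384/11) = 11/384, so the radius of convergence is 11/384.

R = 11/384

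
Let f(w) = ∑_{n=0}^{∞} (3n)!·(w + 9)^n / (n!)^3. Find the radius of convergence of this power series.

The ratio of consecutive coefficients is (3n+1)·(3n+2)·(3n+3)/(n+1)³ → 27.
The series converges when 27 · |w + 9| < 1, giving R = 1/27.

R = 1/27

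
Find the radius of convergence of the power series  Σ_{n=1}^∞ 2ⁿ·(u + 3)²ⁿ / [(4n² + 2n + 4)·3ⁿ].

R = √6/2

Apply the ratio test: |a_{n+1}| / |a_n| = [(4n² + 2n + 4)/(4(n+1)² + 2(n+1) + 4)] · 2/3, which tends to 2/3 as n → ∞.
Successive powers of (u + 3) differ by 2, so the series converges when |u + 3|² · 2/3 < 1, i.e. |u + 3| < √(3/2). So R = √6/2.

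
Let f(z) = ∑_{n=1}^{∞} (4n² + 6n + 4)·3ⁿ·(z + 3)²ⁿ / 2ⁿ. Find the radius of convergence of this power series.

By the ratio test, |a_{n+1}/a_n| = [(4(n+1)² + 6(n+1) + 4)/(4n² + 6n + 4)] · 3/2 → 3/2.
Successive powers of (z + 3) differ by 2, so the series converges when |z + 3|² · 3/2 < 1, i.e. |z + 3| < √(2/3). So R = √6/3.

R = √6/3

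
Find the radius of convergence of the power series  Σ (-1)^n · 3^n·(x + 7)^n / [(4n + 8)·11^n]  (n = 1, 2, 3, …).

R = 11/3

Apply the ratio test: |a_{n+1}| / |a_n| = [(4n + 8)/(4(n+1) + 8)] · 3/11, which tends to 3/11 as n → ∞.
Thus R = 1/(3/11) = 11/3.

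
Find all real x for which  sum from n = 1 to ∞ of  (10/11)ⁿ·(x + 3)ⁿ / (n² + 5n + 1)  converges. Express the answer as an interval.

Ratio test: |a_{n+1}/a_n| = [(n² + 5n + 1)/((n+1)² + 5(n+1) + 1)] · 10/11 → 10/11 as n → ∞.
Thus R = 1/(10/11) = 11/10.
At x = -19/10: the series is dominated by a constant times Σ 1/n², which converges (p = 2 > 1).
When x = -41/10, the terms are on the order of 1/n², so the series converges absolutely by comparison with the p-series (p = 2 > 1).

[-41/10, -19/10]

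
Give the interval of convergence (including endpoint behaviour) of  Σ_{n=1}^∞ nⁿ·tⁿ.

{0}

By the Cauchy root test, |a_n|^(1/n) = n → ∞.
Since the n-th root of |a_n| is unbounded, the series converges only at t = 0; R = 0.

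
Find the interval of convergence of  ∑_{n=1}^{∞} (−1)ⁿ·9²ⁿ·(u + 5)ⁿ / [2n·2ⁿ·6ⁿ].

(-139/27, -131/27]

Apply the ratio test: |a_{n+1}| / |a_n| = [2n/2(n+1)] · 81/(2·6), which tends to 27/4 as n → ∞.
The series converges when 27/4 · |u + 5| < 1, giving R = 4/27.
Endpoint u = -131/27: an alternating series whose terms decrease to 0 in absolute value, so it converges by the Leibniz criterion.
At u = -139/27: the terms are asymptotic to a nonzero constant times 1/n, so the series diverges by limit comparison with Σ 1/n.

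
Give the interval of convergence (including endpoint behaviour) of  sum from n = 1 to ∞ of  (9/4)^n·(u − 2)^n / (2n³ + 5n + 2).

[14/9, 22/9]

By the ratio test, |a_{n+1}/a_n| = [(2n³ + 5n + 2)/(2(n+1)³ + 5(n+1) + 2)] · 9/4 → 9/4.
Hence the series converges for |u − 2| < 1/(9/4) = 4/9, so the radius of convergence is 4/9.
Check u = 22/9: absolute convergence follows by limit comparison with Σ 1/n³.
When u = 14/9, the terms are on the order of 1/n³, so the series converges absolutely by comparison with the p-series (p = 3 > 1).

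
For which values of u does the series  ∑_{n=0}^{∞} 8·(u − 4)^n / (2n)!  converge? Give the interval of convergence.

Ratio test: |a_{n+1}/a_n| = 8/8 · 1/[(2n+1)·(2n+2)] → 0 as n → ∞.
The ratio tends to 0 regardless of u, hence R = ∞.

(−∞, ∞)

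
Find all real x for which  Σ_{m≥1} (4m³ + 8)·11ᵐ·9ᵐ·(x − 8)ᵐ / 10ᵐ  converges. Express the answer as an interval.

By the ratio test, |a_{m+1}/a_m| = [(4(m+1)³ + 8)/(4m³ + 8)] · 11·9/10 → 99/10.
Hence the series converges for |x − 8| < 1/(99/10) = 10/99, so the radius of convergence is 10/99.
When x = 802/99, the m-th term does not approach 0; divergence by the term test.
Check x = 782/99: the terms do not tend to 0, so the series diverges.

(782/99, 802/99)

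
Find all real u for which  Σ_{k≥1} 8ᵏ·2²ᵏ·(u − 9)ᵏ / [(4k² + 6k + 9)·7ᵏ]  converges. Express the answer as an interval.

[281/32, 295/32]

The ratio of consecutive coefficients is [(4k² + 6k + 9)/(4(k+1)² + 6(k+1) + 9)] · 8·4/7 → 32/7.
Hence the series converges for |u − 9| < 1/(32/7) = 7/32, so the radius of convergence is 7/32.
Check u = 295/32: the series is dominated by a constant times Σ 1/k², which converges (p = 2 > 1).
When u = 281/32, the series is dominated by a constant times Σ 1/k², which converges (p = 2 > 1).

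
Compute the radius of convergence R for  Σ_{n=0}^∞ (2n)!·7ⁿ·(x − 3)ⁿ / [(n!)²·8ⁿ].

The ratio of consecutive coefficients is (2n+1)·(2n+2)/(n+1)² · 7/8 → 7/2.
The series converges when 7/2 · |x − 3| < 1, giving R = 2/7.

R = 2/7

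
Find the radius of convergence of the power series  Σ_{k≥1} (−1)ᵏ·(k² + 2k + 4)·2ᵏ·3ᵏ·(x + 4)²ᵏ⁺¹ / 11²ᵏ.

R = 11√6/6

Apply the ratio test: |a_{k+1}| / |a_k| = [((k+1)² + 2(k+1) + 4)/(k² + 2k + 4)] · 2·3/121, which tends to 6/121 as k → ∞.
Writing y = (x + 4)², the series in y has radius 121/6, so |x + 4| < √(121/6) and R = 11√6/6.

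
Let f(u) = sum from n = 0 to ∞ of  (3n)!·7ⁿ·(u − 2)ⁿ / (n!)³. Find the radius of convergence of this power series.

R = 1/189

Ratio test: |a_{n+1}/a_n| = (3n+1)·(3n+2)·(3n+3)/(n+1)³ · 7 → 189 as n → ∞.
Hence the series converges for |u − 2| < 1/(189) = 1/189, so the radius of convergence is 1/189.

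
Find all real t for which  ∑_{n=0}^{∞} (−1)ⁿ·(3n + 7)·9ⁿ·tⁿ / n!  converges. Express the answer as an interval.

By the ratio test, |a_{n+1}/a_n| = (3(n+1) + 7)/(3n + 7) · 9 · 1/(n+1) → 0.
The ratio tends to 0 regardless of t, hence R = ∞.

(−∞, ∞)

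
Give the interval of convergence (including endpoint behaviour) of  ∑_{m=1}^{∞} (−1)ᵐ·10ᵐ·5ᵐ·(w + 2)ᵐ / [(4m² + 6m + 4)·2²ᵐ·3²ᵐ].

Apply the ratio test: |a_{m+1}| / |a_m| = [(4m² + 6m + 4)/(4(m+1)² + 6(m+1) + 4)] · 10·5/(4·9), which tends to 25/18 as m → ∞.
The series converges when 25/18 · |w + 2| < 1, giving R = 18/25.
Check w = -32/25: the terms are on the order of 1/m², so the series converges absolutely by comparison with the p-series (p = 2 > 1).
At w = -68/25: the terms are on the order of 1/m², so the series converges absolutely by comparison with the p-series (p = 2 > 1).

[-68/25, -32/25]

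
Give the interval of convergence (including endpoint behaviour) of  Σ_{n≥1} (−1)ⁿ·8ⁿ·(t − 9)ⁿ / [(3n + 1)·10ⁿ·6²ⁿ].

By the ratio test, |a_{n+1}/a_n| = [(3n + 1)/(3(n+1) + 1)] · 8/(10·36) → 1/45.
Convergence for |t − 9| · 1/45 < 1, i.e. |t − 9| < 45. So R = 45.
When t = 54, the terms alternate in sign and decrease monotonically to 0 in absolute value (size ~ c/n), so the alternating series test gives convergence.
At t = -36: comparison with the harmonic series Σ 1/n shows the series diverges.

(-36, 54]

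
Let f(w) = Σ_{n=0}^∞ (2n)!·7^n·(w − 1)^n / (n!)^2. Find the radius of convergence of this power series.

Apply the ratio test: |a_{n+1}| / |a_n| = (2n+1)·(2n+2)/(n+1)² · 7, which tends to 28 as n → ∞.
Hence the series converges for |w − 1| < 1/(28) = 1/28, so the radius of convergence is 1/28.

R = 1/28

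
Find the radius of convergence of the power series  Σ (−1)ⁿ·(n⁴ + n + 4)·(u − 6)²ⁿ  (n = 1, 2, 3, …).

Apply the ratio test: |a_{n+1}| / |a_n| = ((n+1)⁴ + (n+1) + 4)/(n⁴ + n + 4), which tends to 1 as n → ∞.
Writing y = (u − 6)², the series in y has radius 1, so |u − 6| < √(1) = 1 and R = 1.

R = 1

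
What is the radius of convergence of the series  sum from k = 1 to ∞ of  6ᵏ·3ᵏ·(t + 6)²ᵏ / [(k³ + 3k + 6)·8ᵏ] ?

Apply the ratio test: |a_{k+1}| / |a_k| = [(k³ + 3k + 6)/((k+1)³ + 3(k+1) + 6)] · 6·3/8, which tends to 9/4 as k → ∞.
Successive powers of (t + 6) differ by 2, so the series converges when |t + 6|² · 9/4 < 1, i.e. |t + 6| < √(4/9) = 2/3. So R = 2/3.

R = 2/3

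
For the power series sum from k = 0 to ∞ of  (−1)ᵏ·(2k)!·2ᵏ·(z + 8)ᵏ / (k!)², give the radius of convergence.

By the ratio test, |a_{k+1}/a_k| = (2k+1)·(2k+2)/(k+1)² · 2 → 8.
Convergence for |z + 8| · 8 < 1, i.e. |z + 8| < 1/8. So R = 1/8.

R = 1/8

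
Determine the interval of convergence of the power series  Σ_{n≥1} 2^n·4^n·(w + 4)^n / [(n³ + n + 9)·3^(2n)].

[-41/8, -23/8]

Apply the ratio test: |a_{n+1}| / |a_n| = [(n³ + n + 9)/((n+1)³ + (n+1) + 9)] · 2·4/9, which tends to 8/9 as n → ∞.
Hence the series converges for |w + 4| < 1/(8/9) = 9/8, so the radius of convergence is 9/8.
Endpoint w = -23/8: absolute convergence follows by limit comparison with Σ 1/n³.
Check w = -41/8: the series is dominated by a constant times Σ 1/n³, which converges (p = 3 > 1).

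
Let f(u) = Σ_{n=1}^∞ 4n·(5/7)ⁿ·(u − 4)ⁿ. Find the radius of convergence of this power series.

R = 7/5

Ratio test: |a_{n+1}/a_n| = [4(n+1)/4n] · 5/7 → 5/7 as n → ∞.
Convergence for |u − 4| · 5/7 < 1, i.e. |u − 4| < 7/5. So R = 7/5.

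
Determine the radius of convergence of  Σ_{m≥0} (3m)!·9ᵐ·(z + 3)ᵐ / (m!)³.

R = 1/243

By the ratio test, |a_{m+1}/a_m| = (3m+1)·(3m+2)·(3m+3)/(m+1)³ · 9 → 243.
Thus R = 1/(243) = 1/243.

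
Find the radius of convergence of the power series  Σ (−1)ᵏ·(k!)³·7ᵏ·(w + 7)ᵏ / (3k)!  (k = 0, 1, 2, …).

R = 27/7

By the ratio test, |a_{k+1}/a_k| = (k+1)³/[(3k+1)·(3k+2)·(3k+3)] · 7 → 7/27.
The series converges when 7/27 · |w + 7| < 1, giving R = 27/7.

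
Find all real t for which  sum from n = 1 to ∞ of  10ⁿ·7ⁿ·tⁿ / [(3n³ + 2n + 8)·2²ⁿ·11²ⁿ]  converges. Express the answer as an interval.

Ratio test: |a_{n+1}/a_n| = [(3n³ + 2n + 8)/(3(n+1)³ + 2(n+1) + 8)] · 10·7/(4·121) → 35/242 as n → ∞.
Hence the series converges for |t| < 1/(35/242) = 242/35, so the radius of convergence is 242/35.
Check t = 242/35: the series is dominated by a constant times Σ 1/n³, which converges (p = 3 > 1).
Endpoint t = -242/35: the terms are on the order of 1/n³, so the series converges absolutely by comparison with the p-series (p = 3 > 1).

[-242/35, 242/35]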